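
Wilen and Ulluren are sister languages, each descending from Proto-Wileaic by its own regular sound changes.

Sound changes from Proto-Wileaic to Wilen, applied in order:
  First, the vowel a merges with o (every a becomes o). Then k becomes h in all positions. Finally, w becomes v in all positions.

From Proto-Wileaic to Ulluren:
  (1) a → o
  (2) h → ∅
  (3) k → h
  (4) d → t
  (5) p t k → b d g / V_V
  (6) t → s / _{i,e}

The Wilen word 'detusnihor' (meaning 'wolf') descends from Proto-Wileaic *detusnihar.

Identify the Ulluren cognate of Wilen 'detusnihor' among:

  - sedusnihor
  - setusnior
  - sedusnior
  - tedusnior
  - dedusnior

Ulluren: start from *detusnihar.
  rule 1 (vowel merger): detusnihar → detusnihor
  rule 2 (h-loss): detusnihor → detusnior
  rule 3: no change — detusnior
  rule 4 (unconditioned shift): detusnior → tetusnior
  rule 5 (intervocalic voicing): tetusnior → tedusnior
  rule 6 (palatalisation): tedusnior → sedusnior
  ⇒ Ulluren sedusnior

sedusnior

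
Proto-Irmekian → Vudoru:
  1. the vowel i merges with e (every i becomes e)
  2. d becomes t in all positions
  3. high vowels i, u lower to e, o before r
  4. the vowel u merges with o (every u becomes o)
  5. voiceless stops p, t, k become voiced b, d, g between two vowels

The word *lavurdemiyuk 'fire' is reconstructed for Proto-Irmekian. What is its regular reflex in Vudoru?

Vudoru: *lavurdemiyuk
  lavurdemiyuk → lavurdemeyuk   [vowel merger]
  lavurdemeyuk → lavurtemeyuk   [unconditioned shift]
  lavurtemeyuk → lavortemeyuk   [pre-rhotic lowering]
  lavortemeyuk → lavortemeyok   [vowel merger]
  lavortemeyok (rule 5 does not apply)
  giving Vudoru lavortemeyok.

lavortemeyok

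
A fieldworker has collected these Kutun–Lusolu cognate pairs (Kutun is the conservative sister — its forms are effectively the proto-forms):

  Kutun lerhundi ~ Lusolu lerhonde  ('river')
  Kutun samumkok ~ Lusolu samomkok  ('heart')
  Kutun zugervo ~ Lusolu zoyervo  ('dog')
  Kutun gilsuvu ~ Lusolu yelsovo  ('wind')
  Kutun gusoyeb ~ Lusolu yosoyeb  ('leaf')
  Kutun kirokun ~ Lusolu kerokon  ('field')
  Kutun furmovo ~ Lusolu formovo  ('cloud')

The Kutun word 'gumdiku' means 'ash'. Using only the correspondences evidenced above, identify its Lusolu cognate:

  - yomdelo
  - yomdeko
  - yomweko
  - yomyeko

gusoyeb ~ yosoyeb — Kutun g corresponds to Lusolu y word-initially before a back vowel.
samumkok ~ samomkok — Kutun u corresponds to Lusolu o after a consonant, before a nasal.
gilsuvu ~ yelsovo — Kutun i corresponds to Lusolu e after a consonant, before a consonant other than r, m, n, p, b, f, v.
gilsuvu ~ yelsovo — Kutun u corresponds to Lusolu o word-finally.
Applying these to Kutun 'gumdiku':
  gumdiku → yumdiku   (g→y word-initially before a back vowel)
  yumdiku → yomdiku   (u→o after a consonant, before a nasal)
  yomdiku → yomdeku   (i→e after a consonant, before a consonant other than r, m, n, p, b, f, v)
  yomdeku → yomdeko   (u→o word-finally)
So the Lusolu cognate is 'yomdeko'.

yomdeko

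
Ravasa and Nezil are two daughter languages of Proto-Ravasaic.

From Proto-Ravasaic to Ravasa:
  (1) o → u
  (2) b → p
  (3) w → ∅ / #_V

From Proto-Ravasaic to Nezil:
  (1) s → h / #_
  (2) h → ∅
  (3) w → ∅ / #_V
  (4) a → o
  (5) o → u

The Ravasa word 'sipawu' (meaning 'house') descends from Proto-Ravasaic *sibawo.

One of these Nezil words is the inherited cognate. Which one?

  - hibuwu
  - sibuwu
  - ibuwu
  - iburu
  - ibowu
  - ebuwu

Nezil: *sibawo
  sibawo → hibawo   [debuccalisation]
  hibawo → ibawo   [h-loss]
  ibawo (rule 3 does not apply)
  ibawo → ibowo   [vowel merger]
  ibowo → ibuwu   [vowel merger]
  giving Nezil ibuwu.
The other candidates each miss or misapply at least one Nezil change.

ibuwu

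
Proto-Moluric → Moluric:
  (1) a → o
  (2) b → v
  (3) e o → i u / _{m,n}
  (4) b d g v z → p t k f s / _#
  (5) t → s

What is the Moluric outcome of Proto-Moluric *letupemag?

lesupimok

Moluric: *letupemag > letupemog > letupimog > letupimok > lesupimok  (by vowel merger, pre-nasal raising, final devoicing, unconditioned shift)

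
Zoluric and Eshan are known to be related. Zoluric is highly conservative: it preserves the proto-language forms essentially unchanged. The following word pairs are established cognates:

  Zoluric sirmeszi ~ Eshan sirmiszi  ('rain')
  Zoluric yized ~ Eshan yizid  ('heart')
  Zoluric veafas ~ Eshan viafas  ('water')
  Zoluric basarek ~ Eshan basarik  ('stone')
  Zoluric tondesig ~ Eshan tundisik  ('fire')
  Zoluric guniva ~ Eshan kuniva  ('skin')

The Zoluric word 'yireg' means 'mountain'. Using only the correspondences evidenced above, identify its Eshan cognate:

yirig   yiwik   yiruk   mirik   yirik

yirik

sirmeszi ~ sirmiszi, yized ~ yizid — Zoluric e corresponds to Eshan i after a consonant, before a consonant other than r, m, n, p, b, f, v.
tondesig ~ tundisik — Zoluric g corresponds to Eshan k word-finally.
Applying these to Zoluric 'yireg':
  yireg → yirig   (e→i after a consonant, before a consonant other than r, m, n, p, b, f, v)
  yirig → yirik   (g→k word-finally)
So the Eshan cognate is 'yirik'.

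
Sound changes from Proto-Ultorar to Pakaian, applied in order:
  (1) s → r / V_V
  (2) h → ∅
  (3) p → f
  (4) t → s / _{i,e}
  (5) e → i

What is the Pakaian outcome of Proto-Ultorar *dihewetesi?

diiwisiri

Pakaian: *dihewetesi > diheweteri > dieweteri > dieweseri > diiwisiri  (by rhotacism, h-loss, palatalisation, vowel merger)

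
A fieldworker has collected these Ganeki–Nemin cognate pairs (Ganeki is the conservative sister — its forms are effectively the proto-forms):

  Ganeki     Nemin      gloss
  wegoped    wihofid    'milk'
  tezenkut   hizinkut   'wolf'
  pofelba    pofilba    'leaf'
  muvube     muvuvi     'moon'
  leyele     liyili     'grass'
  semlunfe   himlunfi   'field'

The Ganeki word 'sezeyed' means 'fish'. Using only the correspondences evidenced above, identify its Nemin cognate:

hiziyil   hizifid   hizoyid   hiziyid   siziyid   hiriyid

semlunfe ~ himlunfi — Ganeki s corresponds to Nemin h word-initially before a front vowel.
wegoped ~ wihofid, tezenkut ~ hizinkut — Ganeki e corresponds to Nemin i after a consonant, before a consonant other than r, m, n, p, b, f, v.
Applying these to Ganeki 'sezeyed':
  sezeyed → hezeyed   (s→h word-initially before a front vowel)
  hezeyed → hizeyed   (e→i after a consonant, before a consonant other than r, m, n, p, b, f, v)
  hizeyed → hiziyed   (e→i after a consonant, before a consonant other than r, m, n, p, b, f, v)
  hiziyed → hiziyid   (e→i after a consonant, before a consonant other than r, m, n, p, b, f, v)
So the Nemin cognate is 'hiziyid'.

hiziyid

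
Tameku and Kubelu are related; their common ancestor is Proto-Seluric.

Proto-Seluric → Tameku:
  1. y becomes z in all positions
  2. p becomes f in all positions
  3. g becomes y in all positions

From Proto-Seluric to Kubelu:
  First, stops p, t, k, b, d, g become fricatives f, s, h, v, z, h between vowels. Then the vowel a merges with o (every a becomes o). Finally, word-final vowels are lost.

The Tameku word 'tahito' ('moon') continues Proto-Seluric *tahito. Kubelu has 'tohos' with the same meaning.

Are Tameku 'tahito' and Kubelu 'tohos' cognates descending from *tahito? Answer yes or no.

Derive the expected Kubelu reflex of *tahito:
Kubelu: start from *tahito.
  rule 1 (intervocalic lenition): tahito → tahiso
  rule 2 (vowel merger): tahiso → tohiso
  rule 3 (apocope): tohiso → tohis
  ⇒ Kubelu tohis
The regular Kubelu reflex would be 'tohis', but the attested form is 'tohos'. The correspondence is irregular, so they are not cognates (the Kubelu form has a different source).

no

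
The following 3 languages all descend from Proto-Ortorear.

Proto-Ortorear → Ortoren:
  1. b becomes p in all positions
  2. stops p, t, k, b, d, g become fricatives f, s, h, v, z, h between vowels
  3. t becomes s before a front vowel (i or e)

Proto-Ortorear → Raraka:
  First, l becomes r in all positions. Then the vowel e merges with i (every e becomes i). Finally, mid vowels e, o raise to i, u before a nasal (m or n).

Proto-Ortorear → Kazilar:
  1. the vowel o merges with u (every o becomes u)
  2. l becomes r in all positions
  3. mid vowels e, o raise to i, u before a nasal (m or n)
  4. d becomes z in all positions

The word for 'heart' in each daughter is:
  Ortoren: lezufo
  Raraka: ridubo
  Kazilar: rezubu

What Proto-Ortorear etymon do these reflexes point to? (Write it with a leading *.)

*ledubo

Position 1: Ortoren has l, Raraka has r, Kazilar has r. Ortoren preserves l here (none of its changes turn any other segment into l), so the proto-segment is *l.
Position 5: Ortoren has f, Raraka has b, Kazilar has b. Raraka preserves b here (none of its changes turn any other segment into b), so the proto-segment is *b.
Continuing position by position gives *ledubo; check it forward:
Ortoren: *ledubo
  ledubo → ledupo   [unconditioned shift]
  ledupo → lezufo   [intervocalic lenition]
  lezufo (rule 3 does not apply)
  giving Ortoren lezufo.
Raraka: *ledubo
  ledubo → redubo   [unconditioned shift]
  redubo → ridubo   [vowel merger]
  ridubo (rule 3 does not apply)
  giving Raraka ridubo.
Kazilar: start from *ledubo.
  rule 1 (vowel merger): ledubo → ledubu
  rule 2 (unconditioned shift): ledubu → redubu
  rule 3: no change — redubu
  rule 4 (unconditioned shift): redubu → rezubu
  ⇒ Kazilar rezubu
*ledubo is the unique common source.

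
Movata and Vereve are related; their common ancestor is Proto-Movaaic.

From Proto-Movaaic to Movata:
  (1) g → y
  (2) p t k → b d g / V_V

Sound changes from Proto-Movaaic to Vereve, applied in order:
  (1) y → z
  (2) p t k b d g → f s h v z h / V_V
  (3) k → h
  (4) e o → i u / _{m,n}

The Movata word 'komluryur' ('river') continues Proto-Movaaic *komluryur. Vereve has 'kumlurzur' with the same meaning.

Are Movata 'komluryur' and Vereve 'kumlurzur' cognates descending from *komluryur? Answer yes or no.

Derive the expected Vereve reflex of *komluryur:
Vereve: *komluryur
  komluryur → komlurzur   [unconditioned shift]
  komlurzur (rule 2 does not apply)
  komlurzur → homlurzur   [unconditioned shift]
  homlurzur → humlurzur   [pre-nasal raising]
  giving Vereve humlurzur.
The regular Vereve reflex would be 'humlurzur', but the attested form is 'kumlurzur'. The correspondence is irregular, so they are not cognates (the Vereve form has a different source).

no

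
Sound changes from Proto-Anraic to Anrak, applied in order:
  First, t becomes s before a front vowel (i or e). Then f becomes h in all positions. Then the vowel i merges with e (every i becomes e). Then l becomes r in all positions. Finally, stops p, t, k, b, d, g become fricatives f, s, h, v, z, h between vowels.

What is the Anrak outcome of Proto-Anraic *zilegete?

Anrak: *zilegete
  zilegete → zilegese   [palatalisation]
  zilegese (rule 2 does not apply)
  zilegese → zelegese   [vowel merger]
  zelegese → zeregese   [unconditioned shift]
  zeregese → zerehese   [intervocalic lenition]
  giving Anrak zerehese.

zerehese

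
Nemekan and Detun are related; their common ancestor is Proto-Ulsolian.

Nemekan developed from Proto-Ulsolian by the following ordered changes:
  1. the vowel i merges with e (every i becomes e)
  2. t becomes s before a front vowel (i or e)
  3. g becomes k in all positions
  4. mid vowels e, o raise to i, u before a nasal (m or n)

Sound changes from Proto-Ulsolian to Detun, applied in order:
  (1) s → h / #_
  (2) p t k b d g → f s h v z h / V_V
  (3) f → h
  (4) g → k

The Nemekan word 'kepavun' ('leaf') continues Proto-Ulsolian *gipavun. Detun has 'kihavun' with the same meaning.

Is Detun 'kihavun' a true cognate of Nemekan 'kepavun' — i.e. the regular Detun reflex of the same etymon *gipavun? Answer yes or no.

Derive the expected Detun reflex of *gipavun:
Detun: start from *gipavun.
  rule 1: no change — gipavun
  rule 2 (intervocalic lenition): gipavun → gifavun
  rule 3 (unconditioned shift): gifavun → gihavun
  rule 4 (unconditioned shift): gihavun → kihavun
  ⇒ Detun kihavun
Detun 'kihavun' matches the regular reflex exactly, so the pair is cognate.

yes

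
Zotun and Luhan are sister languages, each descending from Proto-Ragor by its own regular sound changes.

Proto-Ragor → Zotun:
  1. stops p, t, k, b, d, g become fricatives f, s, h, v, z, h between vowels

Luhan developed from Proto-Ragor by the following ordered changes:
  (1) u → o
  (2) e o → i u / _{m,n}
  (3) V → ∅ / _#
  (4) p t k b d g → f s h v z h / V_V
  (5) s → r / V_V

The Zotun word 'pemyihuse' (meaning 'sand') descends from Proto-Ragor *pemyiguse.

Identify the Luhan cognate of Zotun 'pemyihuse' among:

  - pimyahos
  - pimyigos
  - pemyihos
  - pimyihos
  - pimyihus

pimyihos

Luhan: start from *pemyiguse.
  rule 1 (vowel merger): pemyiguse → pemyigose
  rule 2 (pre-nasal raising): pemyigose → pimyigose
  rule 3 (apocope): pimyigose → pimyigos
  rule 4 (intervocalic lenition): pimyigos → pimyihos
  rule 5: no change — pimyihos
  ⇒ Luhan pimyihos
Among the options, 'pimyihos' alone shows every Luhan change applied in order.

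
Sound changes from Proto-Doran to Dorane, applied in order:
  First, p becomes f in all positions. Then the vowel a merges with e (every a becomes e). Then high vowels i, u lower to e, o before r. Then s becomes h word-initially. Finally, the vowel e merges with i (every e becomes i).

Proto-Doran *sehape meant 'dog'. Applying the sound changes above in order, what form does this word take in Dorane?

hihifi

Dorane: *sehape > sehafe > sehefe > hehefe > hihifi  (by unconditioned shift, vowel merger, debuccalisation, vowel merger)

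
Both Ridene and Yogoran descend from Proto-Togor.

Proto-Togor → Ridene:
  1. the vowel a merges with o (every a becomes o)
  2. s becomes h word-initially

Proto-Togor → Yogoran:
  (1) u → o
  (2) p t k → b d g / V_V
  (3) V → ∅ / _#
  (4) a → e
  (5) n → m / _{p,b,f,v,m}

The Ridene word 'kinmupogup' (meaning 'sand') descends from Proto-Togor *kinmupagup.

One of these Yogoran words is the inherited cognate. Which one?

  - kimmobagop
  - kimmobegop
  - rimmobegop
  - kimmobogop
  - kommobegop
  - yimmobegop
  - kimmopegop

kimmobegop

Yogoran: *kinmupagup
  kinmupagup → kinmopagop   [vowel merger]
  kinmopagop → kinmobagop   [intervocalic voicing]
  kinmobagop (rule 3 does not apply)
  kinmobagop → kinmobegop   [vowel merger]
  kinmobegop → kimmobegop   [nasal place assimilation]
  giving Yogoran kimmobegop.
Among the options, 'kimmobegop' alone shows every Yogoran change applied in order.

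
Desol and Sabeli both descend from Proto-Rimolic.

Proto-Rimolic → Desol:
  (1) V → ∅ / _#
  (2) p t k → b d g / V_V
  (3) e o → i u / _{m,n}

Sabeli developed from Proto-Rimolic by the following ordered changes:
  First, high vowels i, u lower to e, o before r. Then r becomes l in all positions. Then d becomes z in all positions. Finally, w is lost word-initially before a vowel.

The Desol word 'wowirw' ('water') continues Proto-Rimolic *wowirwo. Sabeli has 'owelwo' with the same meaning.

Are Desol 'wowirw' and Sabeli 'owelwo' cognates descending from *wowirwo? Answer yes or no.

yes

Derive the expected Sabeli reflex of *wowirwo:
Sabeli: *wowirwo > wowerwo > wowelwo > owelwo  (by pre-rhotic lowering, unconditioned shift, glide loss)
Sabeli 'owelwo' matches the regular reflex exactly, so the pair is cognate.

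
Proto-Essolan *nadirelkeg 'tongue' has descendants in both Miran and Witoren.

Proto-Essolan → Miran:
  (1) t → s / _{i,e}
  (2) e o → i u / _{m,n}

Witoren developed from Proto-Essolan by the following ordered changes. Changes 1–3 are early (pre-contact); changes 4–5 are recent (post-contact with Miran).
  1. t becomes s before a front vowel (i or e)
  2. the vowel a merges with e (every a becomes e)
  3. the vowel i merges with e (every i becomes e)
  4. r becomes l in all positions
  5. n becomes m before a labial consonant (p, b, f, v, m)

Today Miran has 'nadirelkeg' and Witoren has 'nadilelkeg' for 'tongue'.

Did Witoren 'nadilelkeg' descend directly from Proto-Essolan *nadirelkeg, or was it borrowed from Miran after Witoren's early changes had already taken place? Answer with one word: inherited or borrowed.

borrowed

If inherited, *nadirelkeg would pass through all of Witoren's changes:
Witoren: *nadirelkeg
  nadirelkeg (rule 1 does not apply)
  nadirelkeg → nedirelkeg   [vowel merger]
  nedirelkeg → nederelkeg   [vowel merger]
  nederelkeg → nedelelkeg   [unconditioned shift]
  nedelelkeg (rule 5 does not apply)
  giving Witoren nedelelkeg.
If borrowed from Miran 'nadirelkeg' after the early changes, it would undergo only the recent ones:
  rule 4 (unconditioned shift): nadirelkeg → nadilelkeg
  rule 5 (nasal place assimilation): no change (nadilelkeg)
  ⇒ as a loan: nadilelkeg
Witoren 'nadilelkeg' matches the loan outcome 'nadilelkeg', not the inherited 'nedelelkeg' — it skipped the early Witoren changes, so it was borrowed from Miran.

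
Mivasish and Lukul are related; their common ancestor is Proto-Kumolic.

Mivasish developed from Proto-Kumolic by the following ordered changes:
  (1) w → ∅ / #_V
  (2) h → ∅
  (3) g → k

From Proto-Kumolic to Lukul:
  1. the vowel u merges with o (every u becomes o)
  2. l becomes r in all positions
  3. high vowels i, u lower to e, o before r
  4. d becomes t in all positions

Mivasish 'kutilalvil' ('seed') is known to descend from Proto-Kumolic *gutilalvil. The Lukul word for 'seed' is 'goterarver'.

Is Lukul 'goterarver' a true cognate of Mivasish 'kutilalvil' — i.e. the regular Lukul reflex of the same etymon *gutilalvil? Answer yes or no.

Derive the expected Lukul reflex of *gutilalvil:
Lukul: start from *gutilalvil.
  rule 1 (vowel merger): gutilalvil → gotilalvil
  rule 2 (unconditioned shift): gotilalvil → gotirarvir
  rule 3 (pre-rhotic lowering): gotirarvir → goterarver
  rule 4: no change — goterarver
  ⇒ Lukul goterarver
Lukul 'goterarver' matches the regular reflex exactly, so the pair is cognate.

yes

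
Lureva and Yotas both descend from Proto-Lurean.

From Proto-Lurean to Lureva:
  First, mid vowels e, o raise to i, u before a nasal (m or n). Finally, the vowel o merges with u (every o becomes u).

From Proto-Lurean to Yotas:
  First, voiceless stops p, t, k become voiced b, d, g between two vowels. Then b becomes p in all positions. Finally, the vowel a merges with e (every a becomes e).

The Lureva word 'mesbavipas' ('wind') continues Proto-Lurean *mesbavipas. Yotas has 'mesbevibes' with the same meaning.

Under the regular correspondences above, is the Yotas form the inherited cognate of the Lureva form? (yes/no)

Derive the expected Yotas reflex of *mesbavipas:
Yotas: start from *mesbavipas.
  rule 1 (intervocalic voicing): mesbavipas → mesbavibas
  rule 2 (unconditioned shift): mesbavibas → mespavipas
  rule 3 (vowel merger): mespavipas → mespevipes
  ⇒ Yotas mespevipes
The regular Yotas reflex would be 'mespevipes', but the attested form is 'mesbevibes'. The correspondence is irregular, so they are not cognates (the Yotas form has a different source).

no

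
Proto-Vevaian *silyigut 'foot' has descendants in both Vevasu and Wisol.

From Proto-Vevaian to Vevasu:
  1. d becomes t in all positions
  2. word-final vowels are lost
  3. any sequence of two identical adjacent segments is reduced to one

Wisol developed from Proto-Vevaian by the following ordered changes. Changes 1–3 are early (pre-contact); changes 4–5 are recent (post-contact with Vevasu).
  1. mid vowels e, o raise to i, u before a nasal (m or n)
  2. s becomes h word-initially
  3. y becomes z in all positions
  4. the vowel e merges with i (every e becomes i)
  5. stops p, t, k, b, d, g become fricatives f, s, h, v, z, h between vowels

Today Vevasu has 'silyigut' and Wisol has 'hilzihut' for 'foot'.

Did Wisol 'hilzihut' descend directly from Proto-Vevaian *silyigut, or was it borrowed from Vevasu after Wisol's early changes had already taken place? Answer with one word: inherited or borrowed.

inherited

If inherited, *silyigut would pass through all of Wisol's changes:
Wisol: start from *silyigut.
  rule 1: no change — silyigut
  rule 2 (debuccalisation): silyigut → hilyigut
  rule 3 (unconditioned shift): hilyigut → hilzigut
  rule 4: no change — hilzigut
  rule 5 (intervocalic lenition): hilzigut → hilzihut
  ⇒ Wisol hilzihut
If borrowed from Vevasu 'silyigut' after the early changes, it would undergo only the recent ones:
  rule 4 (vowel merger): no change (silyigut)
  rule 5 (intervocalic lenition): silyigut → silyihut
  ⇒ as a loan: silyihut
Wisol 'hilzihut' matches the inherited outcome exactly, so it is an inherited cognate, not a loan.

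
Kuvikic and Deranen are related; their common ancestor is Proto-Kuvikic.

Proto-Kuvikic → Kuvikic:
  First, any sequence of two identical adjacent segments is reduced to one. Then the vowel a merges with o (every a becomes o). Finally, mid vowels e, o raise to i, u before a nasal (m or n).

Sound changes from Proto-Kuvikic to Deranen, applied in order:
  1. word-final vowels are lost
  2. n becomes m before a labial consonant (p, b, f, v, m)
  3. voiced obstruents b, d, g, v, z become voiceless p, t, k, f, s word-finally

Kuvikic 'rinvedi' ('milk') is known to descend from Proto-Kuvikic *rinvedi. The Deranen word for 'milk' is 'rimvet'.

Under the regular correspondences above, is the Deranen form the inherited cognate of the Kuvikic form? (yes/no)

Derive the expected Deranen reflex of *rinvedi:
Deranen: *rinvedi
  rinvedi → rinved   [apocope]
  rinved → rimved   [nasal place assimilation]
  rimved → rimvet   [final devoicing]
  giving Deranen rimvet.
Deranen 'rimvet' matches the regular reflex exactly, so the pair is cognate.

yes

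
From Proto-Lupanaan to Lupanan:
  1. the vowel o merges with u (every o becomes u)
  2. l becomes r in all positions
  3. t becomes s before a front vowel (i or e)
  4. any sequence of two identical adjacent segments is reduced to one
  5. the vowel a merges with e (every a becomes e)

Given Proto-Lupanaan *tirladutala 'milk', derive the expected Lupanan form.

siredutere

Lupanan: *tirladutala
  tirladutala (rule 1 does not apply)
  tirladutala → tirradutara   [unconditioned shift]
  tirradutara → sirradutara   [palatalisation]
  sirradutara → siradutara   [degemination]
  siradutara → siredutere   [vowel merger]
  giving Lupanan siredutere.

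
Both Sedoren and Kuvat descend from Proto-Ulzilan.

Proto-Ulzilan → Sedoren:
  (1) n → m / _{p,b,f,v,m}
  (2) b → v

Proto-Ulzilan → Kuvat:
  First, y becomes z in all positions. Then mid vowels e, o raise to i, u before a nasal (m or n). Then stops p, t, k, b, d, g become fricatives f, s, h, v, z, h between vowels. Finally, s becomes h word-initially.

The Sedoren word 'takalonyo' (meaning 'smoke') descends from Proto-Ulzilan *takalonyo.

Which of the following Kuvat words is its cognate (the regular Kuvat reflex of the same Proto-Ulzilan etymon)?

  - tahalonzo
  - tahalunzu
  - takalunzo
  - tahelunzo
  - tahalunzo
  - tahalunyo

Kuvat: *takalonyo > takalonzo > takalunzo > tahalunzo  (by unconditioned shift, pre-nasal raising, intervocalic lenition)
Only 'tahalunzo' matches the regular Kuvat development of *takalonyo.

tahalunzo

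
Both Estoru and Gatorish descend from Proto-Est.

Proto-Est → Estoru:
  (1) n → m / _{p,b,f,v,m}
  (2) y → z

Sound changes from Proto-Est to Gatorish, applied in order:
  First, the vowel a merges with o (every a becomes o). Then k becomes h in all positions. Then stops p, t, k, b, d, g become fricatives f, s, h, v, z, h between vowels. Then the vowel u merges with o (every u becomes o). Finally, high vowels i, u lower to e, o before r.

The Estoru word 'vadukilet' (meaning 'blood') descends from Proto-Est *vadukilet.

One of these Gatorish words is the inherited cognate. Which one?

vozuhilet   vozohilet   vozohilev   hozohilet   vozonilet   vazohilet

Gatorish: *vadukilet > vodukilet > voduhilet > vozuhilet > vozohilet  (by vowel merger, unconditioned shift, intervocalic lenition, vowel merger)
Among the options, 'vozohilet' alone shows every Gatorish change applied in order.

vozohilet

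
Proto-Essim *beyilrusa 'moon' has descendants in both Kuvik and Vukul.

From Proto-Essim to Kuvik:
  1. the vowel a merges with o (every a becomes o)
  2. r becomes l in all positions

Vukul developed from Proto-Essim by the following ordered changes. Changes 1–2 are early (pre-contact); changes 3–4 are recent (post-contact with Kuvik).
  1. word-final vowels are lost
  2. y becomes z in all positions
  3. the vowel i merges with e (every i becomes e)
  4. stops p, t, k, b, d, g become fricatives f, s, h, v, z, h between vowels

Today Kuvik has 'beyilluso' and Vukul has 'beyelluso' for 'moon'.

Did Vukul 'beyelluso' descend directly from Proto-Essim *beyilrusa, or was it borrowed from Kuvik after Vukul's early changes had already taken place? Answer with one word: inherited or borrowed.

If inherited, *beyilrusa would pass through all of Vukul's changes:
Vukul: *beyilrusa
  beyilrusa → beyilrus   [apocope]
  beyilrus → bezilrus   [unconditioned shift]
  bezilrus → bezelrus   [vowel merger]
  bezelrus (rule 4 does not apply)
  giving Vukul bezelrus.
If borrowed from Kuvik 'beyilluso' after the early changes, it would undergo only the recent ones:
  rule 3 (vowel merger): beyilluso → beyelluso
  rule 4 (intervocalic lenition): no change (beyelluso)
  ⇒ as a loan: beyelluso
Vukul 'beyelluso' matches the loan outcome 'beyelluso', not the inherited 'bezelrus' — it skipped the early Vukul changes, so it was borrowed from Kuvik.

borrowed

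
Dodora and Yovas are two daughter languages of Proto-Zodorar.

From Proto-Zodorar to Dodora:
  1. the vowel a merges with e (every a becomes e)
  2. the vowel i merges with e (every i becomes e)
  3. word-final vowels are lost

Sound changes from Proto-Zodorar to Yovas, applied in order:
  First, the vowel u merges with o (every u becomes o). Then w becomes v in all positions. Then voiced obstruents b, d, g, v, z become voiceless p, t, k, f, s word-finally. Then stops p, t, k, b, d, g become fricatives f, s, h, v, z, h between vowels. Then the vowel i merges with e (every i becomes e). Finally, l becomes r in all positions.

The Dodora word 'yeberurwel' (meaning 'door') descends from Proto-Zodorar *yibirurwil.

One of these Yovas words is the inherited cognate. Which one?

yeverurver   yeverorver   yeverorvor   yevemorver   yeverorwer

Yovas: *yibirurwil > yibirorwil > yibirorvil > yivirorvil > yeverorvel > yeverorver  (by vowel merger, unconditioned shift, intervocalic lenition, vowel merger, unconditioned shift)
The other candidates each miss or misapply at least one Yovas change.

yeverorver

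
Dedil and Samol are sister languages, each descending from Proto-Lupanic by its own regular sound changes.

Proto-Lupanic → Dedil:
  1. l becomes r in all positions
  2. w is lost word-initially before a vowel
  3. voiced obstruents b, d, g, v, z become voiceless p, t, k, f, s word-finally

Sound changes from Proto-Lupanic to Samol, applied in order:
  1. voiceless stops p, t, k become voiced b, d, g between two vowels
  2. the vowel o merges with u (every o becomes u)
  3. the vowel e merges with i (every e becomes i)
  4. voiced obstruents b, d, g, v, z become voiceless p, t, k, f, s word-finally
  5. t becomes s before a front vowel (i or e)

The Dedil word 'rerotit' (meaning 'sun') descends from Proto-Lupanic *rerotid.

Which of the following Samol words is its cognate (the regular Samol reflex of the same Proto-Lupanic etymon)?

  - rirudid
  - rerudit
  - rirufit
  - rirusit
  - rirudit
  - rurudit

Samol: *rerotid > rerodid > rerudid > rirudid > rirudit  (by intervocalic voicing, vowel merger, vowel merger, final devoicing)

rirudit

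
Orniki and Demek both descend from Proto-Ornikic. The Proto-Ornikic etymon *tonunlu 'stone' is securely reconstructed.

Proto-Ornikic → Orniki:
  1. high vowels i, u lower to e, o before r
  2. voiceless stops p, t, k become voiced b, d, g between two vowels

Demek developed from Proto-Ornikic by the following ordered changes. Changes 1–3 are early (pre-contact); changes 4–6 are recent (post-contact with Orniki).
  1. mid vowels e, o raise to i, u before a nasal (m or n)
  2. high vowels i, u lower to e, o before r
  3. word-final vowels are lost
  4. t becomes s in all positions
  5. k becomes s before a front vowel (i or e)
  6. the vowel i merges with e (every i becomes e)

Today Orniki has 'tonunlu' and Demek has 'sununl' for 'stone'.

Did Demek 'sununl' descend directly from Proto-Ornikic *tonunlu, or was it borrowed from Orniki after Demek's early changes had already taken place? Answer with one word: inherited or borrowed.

inherited

If inherited, *tonunlu would pass through all of Demek's changes:
Demek: start from *tonunlu.
  rule 1 (pre-nasal raising): tonunlu → tununlu
  rule 2: no change — tununlu
  rule 3 (apocope): tununlu → tununl
  rule 4 (unconditioned shift): tununl → sununl
  rule 5: no change — sununl
  rule 6: no change — sununl
  ⇒ Demek sununl
If borrowed from Orniki 'tonunlu' after the early changes, it would undergo only the recent ones:
  rule 4 (unconditioned shift): tonunlu → sonunlu
  rule 5 (palatalisation): no change (sonunlu)
  rule 6 (vowel merger): no change (sonunlu)
  ⇒ as a loan: sonunlu
Demek 'sununl' matches the inherited outcome exactly, so it is an inherited cognate, not a loan.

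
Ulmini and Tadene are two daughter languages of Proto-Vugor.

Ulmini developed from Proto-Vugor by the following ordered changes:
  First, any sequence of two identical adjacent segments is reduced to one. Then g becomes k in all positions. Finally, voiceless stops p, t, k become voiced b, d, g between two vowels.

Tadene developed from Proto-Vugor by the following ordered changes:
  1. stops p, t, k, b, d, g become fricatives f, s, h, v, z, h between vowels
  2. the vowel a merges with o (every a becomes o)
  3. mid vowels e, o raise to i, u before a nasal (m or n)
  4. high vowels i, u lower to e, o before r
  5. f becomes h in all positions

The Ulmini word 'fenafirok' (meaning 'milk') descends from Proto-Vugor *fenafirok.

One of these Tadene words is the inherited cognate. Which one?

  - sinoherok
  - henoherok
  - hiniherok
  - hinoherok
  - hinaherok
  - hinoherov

hinoherok

Tadene: start from *fenafirok.
  rule 1: no change — fenafirok
  rule 2 (vowel merger): fenafirok → fenofirok
  rule 3 (pre-nasal raising): fenofirok → finofirok
  rule 4 (pre-rhotic lowering): finofirok → finoferok
  rule 5 (unconditioned shift): finoferok → hinoherok
  ⇒ Tadene hinoherok
Among the options, 'hinoherok' alone shows every Tadene change applied in order.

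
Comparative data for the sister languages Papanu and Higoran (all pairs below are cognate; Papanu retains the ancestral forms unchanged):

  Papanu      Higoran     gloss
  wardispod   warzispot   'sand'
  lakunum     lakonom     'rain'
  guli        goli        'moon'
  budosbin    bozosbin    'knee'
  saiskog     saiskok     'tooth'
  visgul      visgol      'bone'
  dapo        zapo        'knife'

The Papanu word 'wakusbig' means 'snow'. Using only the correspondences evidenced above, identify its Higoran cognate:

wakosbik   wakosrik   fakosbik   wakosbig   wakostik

wakosbik

guli ~ goli, budosbin ~ bozosbin — Papanu u corresponds to Higoran o after a consonant, before a consonant other than r, m, n, p, b, f, v.
saiskog ~ saiskok — Papanu g corresponds to Higoran k word-finally.
Applying these to Papanu 'wakusbig':
  wakusbig → wakosbig   (u→o after a consonant, before a consonant other than r, m, n, p, b, f, v)
  wakosbig → wakosbik   (g→k word-finally)
So the Higoran cognate is 'wakosbik'.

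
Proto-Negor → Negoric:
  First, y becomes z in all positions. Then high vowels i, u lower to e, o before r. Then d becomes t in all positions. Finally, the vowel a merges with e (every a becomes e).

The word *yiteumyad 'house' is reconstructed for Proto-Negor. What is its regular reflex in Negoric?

ziteumzet

Negoric: start from *yiteumyad.
  rule 1 (unconditioned shift): yiteumyad → ziteumzad
  rule 2: no change — ziteumzad
  rule 3 (unconditioned shift): ziteumzad → ziteumzat
  rule 4 (vowel merger): ziteumzat → ziteumzet
  ⇒ Negoric ziteumzet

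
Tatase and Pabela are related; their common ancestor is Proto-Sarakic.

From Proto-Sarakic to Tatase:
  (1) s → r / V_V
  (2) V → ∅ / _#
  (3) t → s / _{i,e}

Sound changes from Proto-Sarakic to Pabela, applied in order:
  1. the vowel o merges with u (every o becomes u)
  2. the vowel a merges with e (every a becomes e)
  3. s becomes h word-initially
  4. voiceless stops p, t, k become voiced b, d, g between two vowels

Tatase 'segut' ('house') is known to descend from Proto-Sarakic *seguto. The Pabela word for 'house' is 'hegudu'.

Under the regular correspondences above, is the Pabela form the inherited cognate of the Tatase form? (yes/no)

Derive the expected Pabela reflex of *seguto:
Pabela: start from *seguto.
  rule 1 (vowel merger): seguto → segutu
  rule 2: no change — segutu
  rule 3 (debuccalisation): segutu → hegutu
  rule 4 (intervocalic voicing): hegutu → hegudu
  ⇒ Pabela hegudu
Pabela 'hegudu' matches the regular reflex exactly, so the pair is cognate.

yes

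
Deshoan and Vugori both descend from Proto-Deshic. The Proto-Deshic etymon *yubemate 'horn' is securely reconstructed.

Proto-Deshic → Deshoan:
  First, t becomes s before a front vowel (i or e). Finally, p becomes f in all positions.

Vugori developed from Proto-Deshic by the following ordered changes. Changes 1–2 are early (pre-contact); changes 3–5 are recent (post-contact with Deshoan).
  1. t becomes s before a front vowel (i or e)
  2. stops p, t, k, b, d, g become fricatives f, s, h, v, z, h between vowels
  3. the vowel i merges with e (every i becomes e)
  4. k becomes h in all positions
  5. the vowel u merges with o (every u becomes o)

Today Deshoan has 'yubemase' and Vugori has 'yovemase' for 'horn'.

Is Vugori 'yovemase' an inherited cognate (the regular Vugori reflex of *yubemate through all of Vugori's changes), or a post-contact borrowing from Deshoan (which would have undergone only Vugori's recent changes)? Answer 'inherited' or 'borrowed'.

If inherited, *yubemate would pass through all of Vugori's changes:
Vugori: *yubemate
  yubemate → yubemase   [palatalisation]
  yubemase → yuvemase   [intervocalic lenition]
  yuvemase (rule 3 does not apply)
  yuvemase (rule 4 does not apply)
  yuvemase → yovemase   [vowel merger]
  giving Vugori yovemase.
If borrowed from Deshoan 'yubemase' after the early changes, it would undergo only the recent ones:
  rule 3 (vowel merger): no change (yubemase)
  rule 4 (unconditioned shift): no change (yubemase)
  rule 5 (vowel merger): yubemase → yobemase
  ⇒ as a loan: yobemase
Vugori 'yovemase' matches the inherited outcome exactly, so it is an inherited cognate, not a loan.

inherited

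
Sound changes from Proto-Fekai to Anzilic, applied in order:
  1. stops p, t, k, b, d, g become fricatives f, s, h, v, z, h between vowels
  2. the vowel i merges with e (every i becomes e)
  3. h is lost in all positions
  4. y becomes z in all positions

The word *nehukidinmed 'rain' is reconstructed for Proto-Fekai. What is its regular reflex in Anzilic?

Anzilic: *nehukidinmed
  nehukidinmed → nehuhizinmed   [intervocalic lenition]
  nehuhizinmed → nehuhezenmed   [vowel merger]
  nehuhezenmed → neuezenmed   [h-loss]
  neuezenmed (rule 4 does not apply)
  giving Anzilic neuezenmed.

neuezenmed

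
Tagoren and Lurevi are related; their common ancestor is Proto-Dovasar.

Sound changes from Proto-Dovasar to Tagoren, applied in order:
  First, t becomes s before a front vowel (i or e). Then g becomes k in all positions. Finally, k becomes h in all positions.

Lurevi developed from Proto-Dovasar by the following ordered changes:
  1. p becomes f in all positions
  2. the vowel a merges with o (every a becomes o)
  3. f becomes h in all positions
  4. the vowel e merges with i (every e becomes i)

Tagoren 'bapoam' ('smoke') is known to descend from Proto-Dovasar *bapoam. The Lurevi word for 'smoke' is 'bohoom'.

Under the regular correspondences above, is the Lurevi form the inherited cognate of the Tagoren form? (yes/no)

yes

Derive the expected Lurevi reflex of *bapoam:
Lurevi: *bapoam > bafoam > bofoom > bohoom  (by unconditioned shift, vowel merger, unconditioned shift)
Lurevi 'bohoom' matches the regular reflex exactly, so the pair is cognate.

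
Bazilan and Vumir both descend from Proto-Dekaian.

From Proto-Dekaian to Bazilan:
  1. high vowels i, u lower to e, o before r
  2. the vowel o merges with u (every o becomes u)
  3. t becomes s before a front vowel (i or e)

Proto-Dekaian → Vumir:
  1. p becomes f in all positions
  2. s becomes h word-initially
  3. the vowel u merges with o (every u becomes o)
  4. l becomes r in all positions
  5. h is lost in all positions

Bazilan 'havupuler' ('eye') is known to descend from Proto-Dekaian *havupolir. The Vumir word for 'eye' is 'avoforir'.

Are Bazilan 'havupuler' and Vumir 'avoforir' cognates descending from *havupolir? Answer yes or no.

Derive the expected Vumir reflex of *havupolir:
Vumir: *havupolir > havufolir > havofolir > havoforir > avoforir  (by unconditioned shift, vowel merger, unconditioned shift, h-loss)
Vumir 'avoforir' matches the regular reflex exactly, so the pair is cognate.

yes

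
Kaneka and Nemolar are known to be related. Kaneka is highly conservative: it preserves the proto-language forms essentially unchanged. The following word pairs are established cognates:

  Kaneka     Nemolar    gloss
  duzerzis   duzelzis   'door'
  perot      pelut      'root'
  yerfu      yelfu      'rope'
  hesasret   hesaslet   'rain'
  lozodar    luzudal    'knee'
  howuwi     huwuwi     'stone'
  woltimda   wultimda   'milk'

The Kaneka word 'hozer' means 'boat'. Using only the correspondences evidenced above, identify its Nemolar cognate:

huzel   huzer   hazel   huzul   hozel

huzel

perot ~ pelut, lozodar ~ luzudal — Kaneka o corresponds to Nemolar u after a consonant, before a consonant other than r, m, n, p, b, f, v.
lozodar ~ luzudal — Kaneka r corresponds to Nemolar l word-finally.
Applying these to Kaneka 'hozer':
  hozer → huzer   (o→u after a consonant, before a consonant other than r, m, n, p, b, f, v)
  huzer → huzel   (r→l word-finally)
So the Nemolar cognate is 'huzel'.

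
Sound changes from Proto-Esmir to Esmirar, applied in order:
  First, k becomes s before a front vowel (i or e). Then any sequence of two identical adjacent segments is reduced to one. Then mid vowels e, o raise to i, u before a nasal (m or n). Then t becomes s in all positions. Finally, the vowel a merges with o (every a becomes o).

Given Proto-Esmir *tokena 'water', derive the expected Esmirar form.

sosino

Esmirar: start from *tokena.
  rule 1 (palatalisation): tokena → tosena
  rule 2: no change — tosena
  rule 3 (pre-nasal raising): tosena → tosina
  rule 4 (unconditioned shift): tosina → sosina
  rule 5 (vowel merger): sosina → sosino
  ⇒ Esmirar sosino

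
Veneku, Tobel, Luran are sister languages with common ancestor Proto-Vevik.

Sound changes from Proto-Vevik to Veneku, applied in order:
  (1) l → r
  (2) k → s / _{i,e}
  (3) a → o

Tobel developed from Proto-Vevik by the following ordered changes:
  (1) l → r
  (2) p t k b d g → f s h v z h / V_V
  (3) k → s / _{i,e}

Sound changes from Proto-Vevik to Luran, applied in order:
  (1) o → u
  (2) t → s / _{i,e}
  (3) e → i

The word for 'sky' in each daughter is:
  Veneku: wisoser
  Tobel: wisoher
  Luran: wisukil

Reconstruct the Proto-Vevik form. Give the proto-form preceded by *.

*wisokel

Position 4: Veneku has o, Tobel has o, Luran has u. Tobel preserves o here (none of its changes turn any other segment into o), so the proto-segment is *o.
Position 7: Veneku has r, Tobel has r, Luran has l. Luran preserves l here (none of its changes turn any other segment into l), so the proto-segment is *l.
Position 6: Veneku has e, Tobel has e, Luran has i. Veneku preserves e here (none of its changes turn any other segment into e), so the proto-segment is *e.
Verify the candidate proto-form against each daughter:
Veneku: *wisokel
  wisokel → wisoker   [unconditioned shift]
  wisoker → wisoser   [palatalisation]
  wisoser (rule 3 does not apply)
  giving Veneku wisoser.
Tobel: start from *wisokel.
  rule 1 (unconditioned shift): wisokel → wisoker
  rule 2 (intervocalic lenition): wisoker → wisoher
  rule 3: no change — wisoher
  ⇒ Tobel wisoher
Luran: *wisokel
  wisokel → wisukel   [vowel merger]
  wisukel (rule 2 does not apply)
  wisukel → wisukil   [vowel merger]
  giving Luran wisukil.
Only *wisokel yields all of Veneku wisoser, Tobel wisoher, Luran wisukil.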